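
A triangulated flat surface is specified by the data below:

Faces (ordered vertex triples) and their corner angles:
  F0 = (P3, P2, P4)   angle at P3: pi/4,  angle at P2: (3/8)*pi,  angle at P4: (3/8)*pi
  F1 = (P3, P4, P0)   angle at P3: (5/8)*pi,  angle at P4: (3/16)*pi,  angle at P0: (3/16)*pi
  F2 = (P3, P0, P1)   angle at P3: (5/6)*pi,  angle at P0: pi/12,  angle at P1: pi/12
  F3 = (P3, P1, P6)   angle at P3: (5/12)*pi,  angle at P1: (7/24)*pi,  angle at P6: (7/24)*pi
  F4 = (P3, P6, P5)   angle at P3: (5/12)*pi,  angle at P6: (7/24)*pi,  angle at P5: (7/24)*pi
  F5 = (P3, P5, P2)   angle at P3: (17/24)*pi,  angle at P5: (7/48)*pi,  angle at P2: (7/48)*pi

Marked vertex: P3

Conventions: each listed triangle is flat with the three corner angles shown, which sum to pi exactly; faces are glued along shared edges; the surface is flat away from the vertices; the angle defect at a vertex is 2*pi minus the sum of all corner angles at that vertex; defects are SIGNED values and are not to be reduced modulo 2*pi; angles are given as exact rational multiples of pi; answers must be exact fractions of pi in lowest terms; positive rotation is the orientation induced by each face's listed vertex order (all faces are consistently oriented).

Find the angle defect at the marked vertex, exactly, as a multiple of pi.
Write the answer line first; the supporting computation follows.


Answer: defect(P3) = (-5/4)*pi

Sum of corner angles at P3: (13/4)*pi
defect = 2*pi - (13/4)*pi


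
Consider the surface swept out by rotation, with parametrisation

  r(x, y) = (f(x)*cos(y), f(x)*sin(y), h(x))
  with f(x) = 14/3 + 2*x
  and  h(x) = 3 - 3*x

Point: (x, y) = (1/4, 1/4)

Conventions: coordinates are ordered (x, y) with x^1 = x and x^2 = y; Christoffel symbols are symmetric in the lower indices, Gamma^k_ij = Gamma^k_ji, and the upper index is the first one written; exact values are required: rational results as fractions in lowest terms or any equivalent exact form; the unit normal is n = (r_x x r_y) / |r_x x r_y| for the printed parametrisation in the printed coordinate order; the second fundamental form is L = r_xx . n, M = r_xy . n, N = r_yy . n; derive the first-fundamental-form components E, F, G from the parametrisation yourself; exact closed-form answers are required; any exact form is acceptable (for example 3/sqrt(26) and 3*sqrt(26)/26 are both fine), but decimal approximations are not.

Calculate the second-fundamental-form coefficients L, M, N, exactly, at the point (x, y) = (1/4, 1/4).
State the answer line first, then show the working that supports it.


Answer: L = 0, M = 0, N = -31*sqrt(13)/26

f = 31/6, f' = 2, f'' = 0, h' = -3, h'' = 0
E = 13, F = 0, G = 961/36; answer radicand W^2 = 13
unnormalised second-form numerators: l = 0, m = 0, n = -31/2; L = l/sqrt(13), and similarly M = m/sqrt(W^2), N = n/sqrt(W^2)


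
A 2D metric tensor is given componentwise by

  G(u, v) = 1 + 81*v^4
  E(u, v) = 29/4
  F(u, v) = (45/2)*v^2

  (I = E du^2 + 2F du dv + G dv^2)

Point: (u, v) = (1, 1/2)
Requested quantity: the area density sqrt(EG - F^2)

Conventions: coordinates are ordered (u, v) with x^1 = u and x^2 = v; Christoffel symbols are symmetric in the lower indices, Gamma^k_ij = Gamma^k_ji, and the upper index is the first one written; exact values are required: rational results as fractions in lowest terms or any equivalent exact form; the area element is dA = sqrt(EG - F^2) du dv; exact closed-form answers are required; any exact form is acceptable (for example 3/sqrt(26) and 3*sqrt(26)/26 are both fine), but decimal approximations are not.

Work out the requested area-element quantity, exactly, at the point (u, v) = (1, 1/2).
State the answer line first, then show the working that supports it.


Answer: sqrt(EG - F^2) = sqrt(197)/4

E = 29/4, F = 45/8, G = 97/16; EG - F^2 = 197/16


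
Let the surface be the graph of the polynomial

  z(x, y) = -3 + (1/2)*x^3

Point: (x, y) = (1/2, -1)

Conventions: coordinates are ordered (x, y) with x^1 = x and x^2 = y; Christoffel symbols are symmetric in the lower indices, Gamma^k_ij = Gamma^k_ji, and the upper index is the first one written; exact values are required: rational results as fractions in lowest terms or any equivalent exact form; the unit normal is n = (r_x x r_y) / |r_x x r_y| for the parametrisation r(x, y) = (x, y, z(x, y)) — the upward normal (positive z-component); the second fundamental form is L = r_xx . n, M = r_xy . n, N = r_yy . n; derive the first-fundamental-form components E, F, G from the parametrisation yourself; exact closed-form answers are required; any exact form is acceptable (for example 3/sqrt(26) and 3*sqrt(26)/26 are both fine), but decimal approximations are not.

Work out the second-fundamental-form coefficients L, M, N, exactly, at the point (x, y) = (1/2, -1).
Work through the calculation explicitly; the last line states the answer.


z_x = 3/8, z_y = 0, z_xx = 3/2, z_xy = 0, z_yy = 0
E = 73/64, F = 0, G = 1; answer radicand W^2 = 73/64
unnormalised second-form numerators: l = 3/2, m = 0, n = 0; L = l/sqrt(73/64), and similarly M = m/sqrt(W^2), N = n/sqrt(W^2)

Answer: L = 12*sqrt(73)/73, M = 0, N = 0


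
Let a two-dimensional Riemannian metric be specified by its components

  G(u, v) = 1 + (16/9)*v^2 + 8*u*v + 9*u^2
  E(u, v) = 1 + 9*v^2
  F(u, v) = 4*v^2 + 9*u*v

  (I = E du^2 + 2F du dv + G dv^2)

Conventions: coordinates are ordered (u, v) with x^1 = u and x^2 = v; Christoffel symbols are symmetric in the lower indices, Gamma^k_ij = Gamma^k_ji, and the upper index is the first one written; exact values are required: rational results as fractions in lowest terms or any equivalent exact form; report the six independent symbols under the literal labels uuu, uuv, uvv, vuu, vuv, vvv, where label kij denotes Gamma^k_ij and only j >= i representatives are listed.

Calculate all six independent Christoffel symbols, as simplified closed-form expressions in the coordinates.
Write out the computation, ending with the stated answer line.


E = 1 + 9*v^2; F = 4*v^2 + 9*u*v; G = 1 + (16/9)*v^2 + 8*u*v + 9*u^2
Gamma^k_ij = (1/2) g^{kl} (d_i g_jl + d_j g_il - d_l g_ij), with g^inv = (1/(EG-F^2)) [[G, -F], [-F, E]]
first partials: E_u = 0, E_v = 18*v, F_u = 9*v, F_v = 8*v + 9*u, G_u = 8*v + 18*u, G_v = (32/9)*v + 8*u
D = EG - F^2 = 1 + (97/9)*v^2 + 8*u*v + 9*u^2
expanded: Gamma^u_uu = (G E_u - 2F F_u + F E_v)/(2D), Gamma^u_uv = (G E_v - F G_u)/(2D), Gamma^u_vv = (2G F_v - G G_u - F G_v)/(2D), Gamma^v_uu = (2E F_u - E E_v - F E_u)/(2D), Gamma^v_uv = (E G_u - F E_v)/(2D), Gamma^v_vv = (E G_v - 2F F_v + F G_u)/(2D); substitute and cancel common factors

Answer: Gamma_uuu = 0, Gamma_uuv = 81*v/(81*u^2 + 72*u*v + 97*v^2 + 9), Gamma_uvv = 36*v/(81*u^2 + 72*u*v + 97*v^2 + 9), Gamma_vuu = 0, Gamma_vuv = (81*u + 36*v)/(81*u^2 + 72*u*v + 97*v^2 + 9), Gamma_vvv = (36*u + 16*v)/(81*u^2 + 72*u*v + 97*v^2 + 9)


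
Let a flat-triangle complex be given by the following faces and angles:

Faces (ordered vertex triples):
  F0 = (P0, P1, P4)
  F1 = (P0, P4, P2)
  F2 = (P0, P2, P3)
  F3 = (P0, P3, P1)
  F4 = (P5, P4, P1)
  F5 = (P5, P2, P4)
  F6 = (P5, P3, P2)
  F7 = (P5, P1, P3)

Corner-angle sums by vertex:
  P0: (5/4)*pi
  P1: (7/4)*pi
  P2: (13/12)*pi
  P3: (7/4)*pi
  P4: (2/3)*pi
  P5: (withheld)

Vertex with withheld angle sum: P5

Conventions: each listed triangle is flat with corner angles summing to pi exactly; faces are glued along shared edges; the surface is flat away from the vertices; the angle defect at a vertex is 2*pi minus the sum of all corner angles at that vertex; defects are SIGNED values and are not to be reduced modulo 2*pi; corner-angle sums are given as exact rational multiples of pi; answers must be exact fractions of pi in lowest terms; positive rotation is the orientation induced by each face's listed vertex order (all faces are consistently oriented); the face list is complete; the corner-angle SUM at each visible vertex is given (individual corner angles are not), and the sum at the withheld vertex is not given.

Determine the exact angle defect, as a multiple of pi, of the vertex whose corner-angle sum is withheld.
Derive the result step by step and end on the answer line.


V = 6, E = 12, F = 8; chi = V - E + F = 2
Gauss-Bonnet: total defect = 2*pi*chi = 4*pi; visible defects sum to (7/2)*pi

Answer: defect(P5) = pi/2


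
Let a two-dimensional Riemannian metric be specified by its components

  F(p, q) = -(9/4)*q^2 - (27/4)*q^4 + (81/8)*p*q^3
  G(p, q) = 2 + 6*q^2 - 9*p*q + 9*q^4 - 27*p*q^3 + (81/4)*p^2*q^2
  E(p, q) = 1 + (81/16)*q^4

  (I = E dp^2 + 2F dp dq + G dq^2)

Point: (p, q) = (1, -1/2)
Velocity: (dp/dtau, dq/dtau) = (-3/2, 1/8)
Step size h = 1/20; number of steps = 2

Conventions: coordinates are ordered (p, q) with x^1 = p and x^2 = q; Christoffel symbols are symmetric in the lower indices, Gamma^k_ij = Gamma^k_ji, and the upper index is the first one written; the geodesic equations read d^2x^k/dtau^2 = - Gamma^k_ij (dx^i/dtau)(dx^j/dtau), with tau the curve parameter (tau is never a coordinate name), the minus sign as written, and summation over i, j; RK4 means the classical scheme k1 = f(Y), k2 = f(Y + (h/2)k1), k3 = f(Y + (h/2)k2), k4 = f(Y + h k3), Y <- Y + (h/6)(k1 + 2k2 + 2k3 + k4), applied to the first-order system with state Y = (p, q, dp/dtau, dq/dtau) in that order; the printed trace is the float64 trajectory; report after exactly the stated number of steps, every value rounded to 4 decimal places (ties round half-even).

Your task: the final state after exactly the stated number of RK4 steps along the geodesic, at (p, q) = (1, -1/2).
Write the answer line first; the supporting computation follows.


Answer: p = 0.8498, q = -0.4863, dp/dtau = -1.5037, dq/dtau = 0.1504

f(Y) = (dp/dtau, dq/dtau, -Gamma^p_ij Y'^i Y'^j, -Gamma^q_ij Y'^i Y'^j) with the Gammas evaluated at the stage position; h = 0.050000; intermediate values shown to 6 dp
step 0: p = 1.0000, q = -0.5000, dp/dtau = -1.5000, dq/dtau = 0.1250
step 1:
  k1: at (p, q) = (1.000000, -0.500000), (dp/dtau, dq/dtau) = (-1.500000, 0.125000); Gamma_ppp = 0.000000, Gamma_ppq = -0.073088, Gamma_pqq = 0.243627, Gamma_qpp = 0.000000, Gamma_qpq = 0.519738, Gamma_qqq = -1.732461; k1 = (-1.500000, 0.125000, -0.031215, 0.221972)
  k2: at (p, q) = (0.962500, -0.496875), (dp/dtau, dq/dtau) = (-1.500780, 0.130549); Gamma_ppp = 0.000000, Gamma_ppq = -0.075449, Gamma_pqq = 0.246751, Gamma_qpp = 0.000000, Gamma_qpq = 0.528728, Gamma_qqq = -1.729173; k2 = (-1.500780, 0.130549, -0.033770, 0.236653)
  k3: at (p, q) = (0.962480, -0.496736), (dp/dtau, dq/dtau) = (-1.500844, 0.130916); Gamma_ppp = 0.000000, Gamma_ppq = -0.075425, Gamma_pqq = 0.246711, Gamma_qpp = 0.000000, Gamma_qpq = 0.528712, Gamma_qqq = -1.729387; k3 = (-1.500844, 0.130916, -0.033868, 0.237408)
  k4: at (p, q) = (0.924958, -0.493454), (dp/dtau, dq/dtau) = (-1.501693, 0.136870); Gamma_ppp = 0.000000, Gamma_ppq = -0.077876, Gamma_pqq = 0.249809, Gamma_qpp = 0.000000, Gamma_qpq = 0.537928, Gamma_qqq = -1.725559; k4 = (-1.501693, 0.136870, -0.036693, 0.253454)
  Y <- Y + (h/6)(k1 + 2k2 + 2k3 + k4): p = 0.9250, q = -0.4935, dp/dtau = -1.5017, dq/dtau = 0.1369
step 2:
  k1: at (p, q) = (0.924959, -0.493460), (dp/dtau, dq/dtau) = (-1.501693, 0.136863); Gamma_ppp = 0.000000, Gamma_ppq = -0.077877, Gamma_pqq = 0.249811, Gamma_qpp = 0.000000, Gamma_qpq = 0.537929, Gamma_qqq = -1.725550; k1 = (-1.501693, 0.136863, -0.036691, 0.253439)
  k2: at (p, q) = (0.887416, -0.490038), (dp/dtau, dq/dtau) = (-1.502610, 0.143199); Gamma_ppp = 0.000000, Gamma_ppq = -0.080426, Gamma_pqq = 0.252878, Gamma_qpp = 0.000000, Gamma_qpq = 0.547373, Gamma_qqq = -1.721076; k2 = (-1.502610, 0.143199, -0.039796, 0.270851)
  k3: at (p, q) = (0.887394, -0.489880), (dp/dtau, dq/dtau) = (-1.502688, 0.143634); Gamma_ppp = 0.000000, Gamma_ppq = -0.080396, Gamma_pqq = 0.252827, Gamma_qpp = 0.000000, Gamma_qpq = 0.547352, Gamma_qqq = -1.721302; k3 = (-1.502688, 0.143634, -0.039921, 0.271790)
  k4: at (p, q) = (0.849824, -0.486278), (dp/dtau, dq/dtau) = (-1.503689, 0.150452); Gamma_ppp = 0.000000, Gamma_ppq = -0.083037, Gamma_pqq = 0.255831, Gamma_qpp = 0.000000, Gamma_qpq = 0.557015, Gamma_qqq = -1.716132; k4 = (-1.503689, 0.150452, -0.043362, 0.290877)
  Y <- Y + (h/6)(k1 + 2k2 + 2k3 + k4): p = 0.8498, q = -0.4863, dp/dtau = -1.5037, dq/dtau = 0.1504


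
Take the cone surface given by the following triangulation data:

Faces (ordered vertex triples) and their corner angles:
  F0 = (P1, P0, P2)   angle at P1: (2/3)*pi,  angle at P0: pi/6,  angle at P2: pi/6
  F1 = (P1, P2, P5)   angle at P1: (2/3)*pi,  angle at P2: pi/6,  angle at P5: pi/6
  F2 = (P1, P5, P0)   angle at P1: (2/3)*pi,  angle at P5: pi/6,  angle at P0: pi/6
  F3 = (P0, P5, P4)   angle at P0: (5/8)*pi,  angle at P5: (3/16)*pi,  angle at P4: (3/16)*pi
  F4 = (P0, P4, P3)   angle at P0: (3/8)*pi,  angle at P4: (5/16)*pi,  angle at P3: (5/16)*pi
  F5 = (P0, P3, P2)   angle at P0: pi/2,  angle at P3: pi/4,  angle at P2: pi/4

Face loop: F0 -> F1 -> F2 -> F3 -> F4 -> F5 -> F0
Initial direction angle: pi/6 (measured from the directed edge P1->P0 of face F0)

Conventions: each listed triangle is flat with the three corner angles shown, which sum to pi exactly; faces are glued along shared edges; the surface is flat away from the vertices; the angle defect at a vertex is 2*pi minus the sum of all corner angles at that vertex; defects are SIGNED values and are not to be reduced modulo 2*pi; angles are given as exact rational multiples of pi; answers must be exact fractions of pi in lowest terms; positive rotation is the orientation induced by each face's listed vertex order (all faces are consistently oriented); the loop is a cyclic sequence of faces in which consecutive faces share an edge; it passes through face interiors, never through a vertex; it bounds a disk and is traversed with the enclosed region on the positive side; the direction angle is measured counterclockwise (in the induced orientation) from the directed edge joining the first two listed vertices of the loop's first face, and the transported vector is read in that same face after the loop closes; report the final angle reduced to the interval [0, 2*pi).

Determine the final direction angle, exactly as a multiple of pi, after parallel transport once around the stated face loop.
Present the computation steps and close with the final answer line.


enclosed vertex P0: corner angles sum to (11/6)*pi, defect = 2*pi - (11/6)*pi = pi/6
enclosed vertex P1: corner angles sum to 2*pi, defect = 2*pi - 2*pi = 0
holonomy = initial angle + sum of enclosed defects (mod 2*pi), positive in the induced orientation
final angle = pi/6 + pi/6 = pi/3 (mod 2*pi)

Answer: final direction angle = pi/3


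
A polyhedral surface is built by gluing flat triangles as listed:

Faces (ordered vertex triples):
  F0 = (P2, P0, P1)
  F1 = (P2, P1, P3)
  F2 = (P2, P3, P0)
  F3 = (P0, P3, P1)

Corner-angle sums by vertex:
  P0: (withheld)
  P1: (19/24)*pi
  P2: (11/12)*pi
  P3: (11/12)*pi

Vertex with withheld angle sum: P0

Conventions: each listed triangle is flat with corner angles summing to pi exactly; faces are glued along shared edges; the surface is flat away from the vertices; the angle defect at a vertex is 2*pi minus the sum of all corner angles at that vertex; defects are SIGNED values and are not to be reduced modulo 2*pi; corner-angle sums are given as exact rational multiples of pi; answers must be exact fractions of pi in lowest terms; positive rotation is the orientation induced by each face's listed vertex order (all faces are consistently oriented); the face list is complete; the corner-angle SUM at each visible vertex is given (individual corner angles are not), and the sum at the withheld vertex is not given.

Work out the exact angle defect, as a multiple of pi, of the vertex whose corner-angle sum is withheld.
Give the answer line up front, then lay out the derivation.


Answer: defect(P0) = (5/8)*pi

V = 4, E = 6, F = 4; chi = V - E + F = 2
Gauss-Bonnet: total defect = 2*pi*chi = 4*pi; visible defects sum to (27/8)*pi


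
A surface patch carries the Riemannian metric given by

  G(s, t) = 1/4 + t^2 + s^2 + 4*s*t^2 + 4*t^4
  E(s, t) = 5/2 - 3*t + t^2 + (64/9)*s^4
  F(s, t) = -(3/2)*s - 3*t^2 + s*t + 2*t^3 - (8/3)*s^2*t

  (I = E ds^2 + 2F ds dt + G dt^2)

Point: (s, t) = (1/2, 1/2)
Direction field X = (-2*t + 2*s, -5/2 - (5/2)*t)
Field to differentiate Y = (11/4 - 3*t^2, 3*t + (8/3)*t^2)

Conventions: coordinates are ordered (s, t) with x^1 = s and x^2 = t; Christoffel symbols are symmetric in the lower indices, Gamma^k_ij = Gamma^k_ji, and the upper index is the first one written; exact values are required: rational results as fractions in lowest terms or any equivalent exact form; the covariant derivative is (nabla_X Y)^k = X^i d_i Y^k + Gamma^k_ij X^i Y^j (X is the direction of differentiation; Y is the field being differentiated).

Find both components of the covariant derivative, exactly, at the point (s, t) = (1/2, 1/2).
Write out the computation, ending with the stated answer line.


E = 61/36, F = -4/3, G = 3/2 at the point
E_s = 32/9, E_t = -2, F_s = -7/3, F_t = -5/3, G_s = 2, G_t = 5
EG - F^2 = 55/72;  g^inv = (72/55) * [[3/2, 4/3], [4/3, 61/36]]
first-kind symbols [ij,l] = (1/2)(d_i g_jl + d_j g_il - d_l g_ij): [ss,s] = E_s/2 = 16/9, [ss,t] = F_s - E_t/2 = -4/3, [st,s] = E_t/2 = -1, [st,t] = G_s/2 = 1, [tt,s] = F_t - G_s/2 = -8/3, [tt,t] = G_t/2 = 5/2
Gamma^s_ij = (G*[ij,s] - F*[ij,t])/(EG - F^2), Gamma^t_ij = (E*[ij,t] - F*[ij,s])/(EG - F^2)
Gamma_sss = 64/55, Gamma_sst = -12/55, Gamma_stt = -48/55, Gamma_tss = 8/55, Gamma_tst = 26/55, Gamma_ttt = 49/55
X = (0, -15/4), Y = (2, 13/6) at the point

Answer: (nabla_X Y)^s = 879/44, (nabla_X Y)^t = -2819/88


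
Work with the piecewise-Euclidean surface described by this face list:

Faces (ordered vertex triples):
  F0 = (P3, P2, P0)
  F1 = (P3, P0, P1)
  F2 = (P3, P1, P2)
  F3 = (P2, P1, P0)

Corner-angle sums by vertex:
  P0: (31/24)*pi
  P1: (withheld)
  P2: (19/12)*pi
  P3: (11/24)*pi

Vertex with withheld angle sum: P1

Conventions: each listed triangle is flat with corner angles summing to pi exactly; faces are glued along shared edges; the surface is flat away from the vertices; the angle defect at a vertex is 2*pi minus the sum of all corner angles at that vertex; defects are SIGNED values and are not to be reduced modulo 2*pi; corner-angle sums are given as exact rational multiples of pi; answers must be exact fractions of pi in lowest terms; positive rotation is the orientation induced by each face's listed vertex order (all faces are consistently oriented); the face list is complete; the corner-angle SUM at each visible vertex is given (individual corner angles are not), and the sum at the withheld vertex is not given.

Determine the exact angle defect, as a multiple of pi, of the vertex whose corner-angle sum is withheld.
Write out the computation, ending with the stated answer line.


V = 4, E = 6, F = 4; chi = V - E + F = 2
Gauss-Bonnet: total defect = 2*pi*chi = 4*pi; visible defects sum to (8/3)*pi

Answer: defect(P1) = (4/3)*pi


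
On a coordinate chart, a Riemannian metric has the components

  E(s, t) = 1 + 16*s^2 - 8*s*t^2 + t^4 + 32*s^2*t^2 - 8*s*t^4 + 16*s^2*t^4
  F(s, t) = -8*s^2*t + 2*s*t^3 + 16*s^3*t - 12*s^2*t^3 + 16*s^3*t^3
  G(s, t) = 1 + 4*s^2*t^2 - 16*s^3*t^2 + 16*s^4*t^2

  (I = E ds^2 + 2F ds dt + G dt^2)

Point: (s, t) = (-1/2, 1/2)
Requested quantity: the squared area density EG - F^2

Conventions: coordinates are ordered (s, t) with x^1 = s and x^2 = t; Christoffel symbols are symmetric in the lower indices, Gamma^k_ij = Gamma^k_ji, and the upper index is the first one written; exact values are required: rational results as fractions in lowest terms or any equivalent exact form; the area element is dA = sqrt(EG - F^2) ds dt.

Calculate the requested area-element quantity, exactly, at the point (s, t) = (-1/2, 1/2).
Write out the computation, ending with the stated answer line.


E = 137/16, F = -11/4, G = 2; EG - F^2 = 153/16

Answer: EG - F^2 = 153/16


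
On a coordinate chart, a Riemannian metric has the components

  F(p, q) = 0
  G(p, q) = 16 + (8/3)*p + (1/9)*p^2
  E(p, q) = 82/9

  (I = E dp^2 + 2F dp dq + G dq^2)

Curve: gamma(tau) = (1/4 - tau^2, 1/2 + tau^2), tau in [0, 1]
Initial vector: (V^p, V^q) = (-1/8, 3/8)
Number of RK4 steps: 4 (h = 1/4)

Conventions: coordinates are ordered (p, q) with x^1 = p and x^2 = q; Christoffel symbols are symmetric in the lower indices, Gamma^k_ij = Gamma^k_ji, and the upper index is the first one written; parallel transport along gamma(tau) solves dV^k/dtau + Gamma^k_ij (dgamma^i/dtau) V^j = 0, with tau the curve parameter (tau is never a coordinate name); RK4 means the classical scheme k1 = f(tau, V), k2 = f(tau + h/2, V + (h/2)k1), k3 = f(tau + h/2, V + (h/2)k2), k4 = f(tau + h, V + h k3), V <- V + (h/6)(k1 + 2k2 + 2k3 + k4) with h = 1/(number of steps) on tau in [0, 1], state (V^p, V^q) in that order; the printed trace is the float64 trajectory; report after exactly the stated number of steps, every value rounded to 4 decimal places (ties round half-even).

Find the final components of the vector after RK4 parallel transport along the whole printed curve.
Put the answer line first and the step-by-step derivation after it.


Answer: V^p = -0.0683, V^q = 0.4169

gamma'(tau) = (-2*tau, 2*tau); f(tau, V)^k = -Gamma^k_ij(gamma(tau)) gamma'^i(tau) V^j; h = 1/4; intermediate values shown to 6 dp
curve data and Christoffel symbols at the stage parameters:
  tau = 0.000000: gamma = (0.250000, 0.500000), gamma' = (0.000000, 0.000000); Gamma_ppp = 0.000000, Gamma_ppq = 0.000000, Gamma_pqq = -0.149390, Gamma_qpp = 0.000000, Gamma_qpq = 0.081633, Gamma_qqq = 0.000000
  tau = 0.125000: gamma = (0.234375, 0.515625), gamma' = (-0.250000, 0.250000); Gamma_ppp = 0.000000, Gamma_ppq = 0.000000, Gamma_pqq = -0.149200, Gamma_qpp = 0.000000, Gamma_qpq = 0.081737, Gamma_qqq = 0.000000
  tau = 0.250000: gamma = (0.187500, 0.562500), gamma' = (-0.500000, 0.500000); Gamma_ppp = 0.000000, Gamma_ppq = 0.000000, Gamma_pqq = -0.148628, Gamma_qpp = 0.000000, Gamma_qpq = 0.082051, Gamma_qqq = 0.000000
  tau = 0.375000: gamma = (0.109375, 0.640625), gamma' = (-0.750000, 0.750000); Gamma_ppp = 0.000000, Gamma_ppq = 0.000000, Gamma_pqq = -0.147675, Gamma_qpp = 0.000000, Gamma_qpq = 0.082581, Gamma_qqq = 0.000000
  tau = 0.500000: gamma = (0.000000, 0.750000), gamma' = (-1.000000, 1.000000); Gamma_ppp = 0.000000, Gamma_ppq = 0.000000, Gamma_pqq = -0.146341, Gamma_qpp = 0.000000, Gamma_qpq = 0.083333, Gamma_qqq = 0.000000
  tau = 0.625000: gamma = (-0.140625, 0.890625), gamma' = (-1.250000, 1.250000); Gamma_ppp = 0.000000, Gamma_ppq = 0.000000, Gamma_pqq = -0.144627, Gamma_qpp = 0.000000, Gamma_qpq = 0.084321, Gamma_qqq = 0.000000
  tau = 0.750000: gamma = (-0.312500, 1.062500), gamma' = (-1.500000, 1.500000); Gamma_ppp = 0.000000, Gamma_ppq = 0.000000, Gamma_pqq = -0.142530, Gamma_qpp = 0.000000, Gamma_qpq = 0.085561, Gamma_qqq = 0.000000
  tau = 0.875000: gamma = (-0.515625, 1.265625), gamma' = (-1.750000, 1.750000); Gamma_ppp = 0.000000, Gamma_ppq = 0.000000, Gamma_pqq = -0.140053, Gamma_qpp = 0.000000, Gamma_qpq = 0.087075, Gamma_qqq = 0.000000
  tau = 1.000000: gamma = (-0.750000, 1.500000), gamma' = (-2.000000, 2.000000); Gamma_ppp = 0.000000, Gamma_ppq = 0.000000, Gamma_pqq = -0.137195, Gamma_qpp = 0.000000, Gamma_qpq = 0.088889, Gamma_qqq = 0.000000
step 0: V^p = -0.1250, V^q = 0.3750
step 1: k1 = (0.000000, 0.000000), k2 = (0.013987, 0.010217), k3 = (0.014035, 0.010207), k4 = (0.028057, 0.020474); V <- V + (h/6)(k1 + 2k2 + 2k3 + k4): V^p = -0.1215, V^q = 0.3776
step 2: k1 = (0.028058, 0.020474), k2 = (0.042100, 0.030850), k3 = (0.042244, 0.030822), k4 = (0.056380, 0.041350); V <- V + (h/6)(k1 + 2k2 + 2k3 + k4): V^p = -0.1109, V^q = 0.3853
step 3: k1 = (0.056381, 0.041352), k2 = (0.070585, 0.052104), k3 = (0.070828, 0.052059), k4 = (0.085152, 0.063084); V <- V + (h/6)(k1 + 2k2 + 2k3 + k4): V^p = -0.0933, V^q = 0.3983
step 4: k1 = (0.085155, 0.063089), k2 = (0.099554, 0.074486), k3 = (0.099903, 0.074428), k4 = (0.114396, 0.086258); V <- V + (h/6)(k1 + 2k2 + 2k3 + k4): V^p = -0.0683, V^q = 0.4169


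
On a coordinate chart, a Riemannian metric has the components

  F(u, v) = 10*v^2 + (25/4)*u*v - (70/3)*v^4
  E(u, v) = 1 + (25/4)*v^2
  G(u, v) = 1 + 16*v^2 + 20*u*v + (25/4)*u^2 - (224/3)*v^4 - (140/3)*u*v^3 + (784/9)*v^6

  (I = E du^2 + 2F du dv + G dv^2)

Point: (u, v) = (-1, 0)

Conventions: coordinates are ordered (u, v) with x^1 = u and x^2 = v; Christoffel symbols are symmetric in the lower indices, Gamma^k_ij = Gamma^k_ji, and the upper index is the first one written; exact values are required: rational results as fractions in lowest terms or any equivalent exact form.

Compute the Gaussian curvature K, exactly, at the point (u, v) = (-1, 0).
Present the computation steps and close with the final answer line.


E = 1, F = 0, G = 29/4, EG - F^2 = 29/4 at the point
E_u = 0, E_v = 0, F_u = 0, F_v = -25/4, G_u = -25/2, G_v = -20
E_vv = 25/2, F_uv = 25/4, G_uu = 25/2
Brioschi: K = (det M1 - det M2) / (EG - F^2)^2 with the standard first/second-derivative matrices M1, M2.
M1 = [[-E_vv/2 + F_uv - G_uu/2, E_u/2, F_u - E_v/2], [F_v - G_u/2, E, F], [G_v/2, F, G]] = [[-25/4, 0, 0], [0, 1, 0], [-10, 0, 29/4]]; det M1 = -725/16
M2 = [[0, E_v/2, G_u/2], [E_v/2, E, F], [G_u/2, F, G]] = [[0, 0, -25/4], [0, 1, 0], [-25/4, 0, 29/4]]; det M2 = -625/16
det M1 - det M2 = -25/4; K = -25/4 / (29/4)^2 = -100/841

Answer: K = -100/841


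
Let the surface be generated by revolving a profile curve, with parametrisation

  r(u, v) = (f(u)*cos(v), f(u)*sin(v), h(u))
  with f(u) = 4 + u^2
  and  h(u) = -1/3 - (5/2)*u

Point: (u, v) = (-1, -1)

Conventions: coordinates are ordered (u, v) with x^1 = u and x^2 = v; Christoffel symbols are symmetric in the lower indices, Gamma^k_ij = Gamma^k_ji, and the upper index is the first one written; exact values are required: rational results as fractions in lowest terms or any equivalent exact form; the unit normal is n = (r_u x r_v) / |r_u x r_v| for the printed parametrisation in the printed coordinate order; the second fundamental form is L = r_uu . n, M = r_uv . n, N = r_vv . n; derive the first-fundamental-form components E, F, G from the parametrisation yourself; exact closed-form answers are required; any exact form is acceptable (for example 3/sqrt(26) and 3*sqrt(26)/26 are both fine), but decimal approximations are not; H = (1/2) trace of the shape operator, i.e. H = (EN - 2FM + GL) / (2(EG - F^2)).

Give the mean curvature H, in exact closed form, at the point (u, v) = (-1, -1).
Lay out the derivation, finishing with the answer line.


f = 5, f' = -2, f'' = 2, h' = -5/2, h'' = 0
E = 41/4, F = 0, G = 25; answer radicand W^2 = 41/4
unnormalised second-form numerators: l = 5, m = 0, n = -25/2; L = l/sqrt(41/4), and similarly M = m/sqrt(W^2), N = n/sqrt(W^2)
H = (E*n - 2*F*m + G*l) / (2*(EG - F^2)*sqrt(W^2)); E*n - 2*F*m + G*l = -25/8, EG - F^2 = 1025/4, so H = (-1/164)/sqrt(41/4)

Answer: H = -sqrt(41)/3362


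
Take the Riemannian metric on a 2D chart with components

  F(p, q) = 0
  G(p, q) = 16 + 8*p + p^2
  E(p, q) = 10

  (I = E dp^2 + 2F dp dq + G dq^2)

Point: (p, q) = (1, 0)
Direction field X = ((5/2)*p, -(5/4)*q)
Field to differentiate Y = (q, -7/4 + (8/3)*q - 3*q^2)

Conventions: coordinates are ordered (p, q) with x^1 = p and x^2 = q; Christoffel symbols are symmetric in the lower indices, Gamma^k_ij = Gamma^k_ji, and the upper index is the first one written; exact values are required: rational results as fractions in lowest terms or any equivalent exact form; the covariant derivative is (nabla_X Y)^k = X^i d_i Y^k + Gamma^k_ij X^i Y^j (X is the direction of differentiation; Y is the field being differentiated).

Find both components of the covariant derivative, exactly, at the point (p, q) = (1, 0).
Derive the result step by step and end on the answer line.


E = 10, F = 0, G = 25 at the point
E_p = 0, E_q = 0, F_p = 0, F_q = 0, G_p = 10, G_q = 0
EG - F^2 = 250;  g^inv = (1/250) * [[25, 0], [0, 10]]
first-kind symbols [ij,l] = (1/2)(d_i g_jl + d_j g_il - d_l g_ij): [pp,p] = E_p/2 = 0, [pp,q] = F_p - E_q/2 = 0, [pq,p] = E_q/2 = 0, [pq,q] = G_p/2 = 5, [qq,p] = F_q - G_p/2 = -5, [qq,q] = G_q/2 = 0
Gamma^p_ij = (G*[ij,p] - F*[ij,q])/(EG - F^2), Gamma^q_ij = (E*[ij,q] - F*[ij,p])/(EG - F^2)
Gamma_ppp = 0, Gamma_ppq = 0, Gamma_pqq = -1/2, Gamma_qpp = 0, Gamma_qpq = 1/5, Gamma_qqq = 0
X = (5/2, 0), Y = (0, -7/4) at the point

Answer: (nabla_X Y)^p = 0, (nabla_X Y)^q = -7/8


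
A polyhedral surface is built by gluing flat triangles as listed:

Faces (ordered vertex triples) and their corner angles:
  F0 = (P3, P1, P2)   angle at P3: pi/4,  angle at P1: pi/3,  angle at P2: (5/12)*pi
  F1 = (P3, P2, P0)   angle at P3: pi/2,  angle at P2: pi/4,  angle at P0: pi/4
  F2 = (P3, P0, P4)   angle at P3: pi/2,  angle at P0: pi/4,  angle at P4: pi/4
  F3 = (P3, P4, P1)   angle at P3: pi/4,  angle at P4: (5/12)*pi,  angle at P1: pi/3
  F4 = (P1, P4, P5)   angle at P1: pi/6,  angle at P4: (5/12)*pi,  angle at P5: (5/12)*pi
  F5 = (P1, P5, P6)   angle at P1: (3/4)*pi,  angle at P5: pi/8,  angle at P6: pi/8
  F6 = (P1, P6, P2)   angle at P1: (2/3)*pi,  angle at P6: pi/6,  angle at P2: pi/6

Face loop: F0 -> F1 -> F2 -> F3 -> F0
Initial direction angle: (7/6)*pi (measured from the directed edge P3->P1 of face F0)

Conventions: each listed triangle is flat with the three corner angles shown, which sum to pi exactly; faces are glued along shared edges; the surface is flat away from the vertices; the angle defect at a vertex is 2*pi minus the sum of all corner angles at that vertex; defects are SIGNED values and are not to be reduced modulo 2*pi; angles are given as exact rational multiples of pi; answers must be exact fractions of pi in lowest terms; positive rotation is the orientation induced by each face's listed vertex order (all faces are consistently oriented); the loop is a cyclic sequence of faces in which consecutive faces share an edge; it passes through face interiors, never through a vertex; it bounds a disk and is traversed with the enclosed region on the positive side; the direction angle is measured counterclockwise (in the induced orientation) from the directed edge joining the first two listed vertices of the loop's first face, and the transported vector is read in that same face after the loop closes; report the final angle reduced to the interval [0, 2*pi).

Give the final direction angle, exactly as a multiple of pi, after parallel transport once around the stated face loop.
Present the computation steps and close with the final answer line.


enclosed vertex P3: corner angles sum to (3/2)*pi, defect = 2*pi - (3/2)*pi = pi/2
summing the enclosed defects onto the initial angle, mod 2*pi in the induced orientation:
final angle = (7/6)*pi + pi/2 = (5/3)*pi (mod 2*pi)

Answer: final direction angle = (5/3)*pi


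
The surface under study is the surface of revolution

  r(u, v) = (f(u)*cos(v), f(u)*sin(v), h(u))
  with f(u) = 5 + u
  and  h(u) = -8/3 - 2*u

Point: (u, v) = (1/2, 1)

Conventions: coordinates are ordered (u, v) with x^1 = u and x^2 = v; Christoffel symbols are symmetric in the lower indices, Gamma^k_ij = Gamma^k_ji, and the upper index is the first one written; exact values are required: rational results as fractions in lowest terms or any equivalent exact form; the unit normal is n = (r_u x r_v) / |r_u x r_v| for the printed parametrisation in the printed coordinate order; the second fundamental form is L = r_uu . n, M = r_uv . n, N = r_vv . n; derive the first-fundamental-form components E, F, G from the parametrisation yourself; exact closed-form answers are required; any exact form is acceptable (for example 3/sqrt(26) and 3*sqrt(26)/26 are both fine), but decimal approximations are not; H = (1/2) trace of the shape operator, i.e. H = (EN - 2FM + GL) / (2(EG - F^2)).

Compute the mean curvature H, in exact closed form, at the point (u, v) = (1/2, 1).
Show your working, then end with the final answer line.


f = 11/2, f' = 1, f'' = 0, h' = -2, h'' = 0
E = 5, F = 0, G = 121/4; answer radicand W^2 = 5
unnormalised second-form numerators: l = 0, m = 0, n = -11; L = l/sqrt(5), and similarly M = m/sqrt(W^2), N = n/sqrt(W^2)
H = (E*n - 2*F*m + G*l) / (2*(EG - F^2)*sqrt(W^2)); E*n - 2*F*m + G*l = -55, EG - F^2 = 605/4, so H = (-2/11)/sqrt(5)

Answer: H = -2*sqrt(5)/55


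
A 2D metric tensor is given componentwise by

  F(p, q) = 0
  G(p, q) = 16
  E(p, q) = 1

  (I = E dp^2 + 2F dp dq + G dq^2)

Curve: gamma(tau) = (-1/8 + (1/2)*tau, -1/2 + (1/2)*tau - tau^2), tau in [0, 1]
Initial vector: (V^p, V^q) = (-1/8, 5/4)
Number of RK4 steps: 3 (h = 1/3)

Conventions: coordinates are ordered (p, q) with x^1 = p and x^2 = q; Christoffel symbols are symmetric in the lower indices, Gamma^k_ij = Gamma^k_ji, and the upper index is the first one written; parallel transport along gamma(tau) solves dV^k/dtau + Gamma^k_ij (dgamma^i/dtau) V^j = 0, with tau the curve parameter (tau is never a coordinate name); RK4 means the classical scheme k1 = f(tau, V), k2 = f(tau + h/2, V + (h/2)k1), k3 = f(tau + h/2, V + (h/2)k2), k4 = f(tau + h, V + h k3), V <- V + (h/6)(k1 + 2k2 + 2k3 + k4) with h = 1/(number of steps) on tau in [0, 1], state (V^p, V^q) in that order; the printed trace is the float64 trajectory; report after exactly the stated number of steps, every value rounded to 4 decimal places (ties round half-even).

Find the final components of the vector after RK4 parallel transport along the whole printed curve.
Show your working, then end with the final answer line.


gamma'(tau) = (1/2, 1/2 - 2*tau); f(tau, V)^k = -Gamma^k_ij(gamma(tau)) gamma'^i(tau) V^j; h = 1/3; intermediate values shown to 6 dp
curve data and Christoffel symbols at the stage parameters:
  tau = 0.000000: gamma = (-0.125000, -0.500000), gamma' = (0.500000, 0.500000); Gamma_ppp = 0.000000, Gamma_ppq = 0.000000, Gamma_pqq = 0.000000, Gamma_qpp = 0.000000, Gamma_qpq = 0.000000, Gamma_qqq = 0.000000
  tau = 0.166667: gamma = (-0.041667, -0.444444), gamma' = (0.500000, 0.166667); Gamma_ppp = 0.000000, Gamma_ppq = 0.000000, Gamma_pqq = 0.000000, Gamma_qpp = 0.000000, Gamma_qpq = 0.000000, Gamma_qqq = 0.000000
  tau = 0.333333: gamma = (0.041667, -0.444444), gamma' = (0.500000, -0.166667); Gamma_ppp = 0.000000, Gamma_ppq = 0.000000, Gamma_pqq = 0.000000, Gamma_qpp = 0.000000, Gamma_qpq = 0.000000, Gamma_qqq = 0.000000
  tau = 0.500000: gamma = (0.125000, -0.500000), gamma' = (0.500000, -0.500000); Gamma_ppp = 0.000000, Gamma_ppq = 0.000000, Gamma_pqq = 0.000000, Gamma_qpp = 0.000000, Gamma_qpq = 0.000000, Gamma_qqq = 0.000000
  tau = 0.666667: gamma = (0.208333, -0.611111), gamma' = (0.500000, -0.833333); Gamma_ppp = 0.000000, Gamma_ppq = 0.000000, Gamma_pqq = 0.000000, Gamma_qpp = 0.000000, Gamma_qpq = 0.000000, Gamma_qqq = 0.000000
  tau = 0.833333: gamma = (0.291667, -0.777778), gamma' = (0.500000, -1.166667); Gamma_ppp = 0.000000, Gamma_ppq = 0.000000, Gamma_pqq = 0.000000, Gamma_qpp = 0.000000, Gamma_qpq = 0.000000, Gamma_qqq = 0.000000
  tau = 1.000000: gamma = (0.375000, -1.000000), gamma' = (0.500000, -1.500000); Gamma_ppp = 0.000000, Gamma_ppq = 0.000000, Gamma_pqq = 0.000000, Gamma_qpp = 0.000000, Gamma_qpq = 0.000000, Gamma_qqq = 0.000000
step 0: V^p = -0.1250, V^q = 1.2500
step 1: k1 = (0.000000, 0.000000), k2 = (0.000000, 0.000000), k3 = (0.000000, 0.000000), k4 = (0.000000, 0.000000); V <- V + (h/6)(k1 + 2k2 + 2k3 + k4): V^p = -0.1250, V^q = 1.2500
step 2: k1 = (0.000000, 0.000000), k2 = (0.000000, 0.000000), k3 = (0.000000, 0.000000), k4 = (0.000000, 0.000000); V <- V + (h/6)(k1 + 2k2 + 2k3 + k4): V^p = -0.1250, V^q = 1.2500
step 3: k1 = (0.000000, 0.000000), k2 = (0.000000, 0.000000), k3 = (0.000000, 0.000000), k4 = (0.000000, 0.000000); V <- V + (h/6)(k1 + 2k2 + 2k3 + k4): V^p = -0.1250, V^q = 1.2500

Answer: V^p = -0.1250, V^q = 1.2500


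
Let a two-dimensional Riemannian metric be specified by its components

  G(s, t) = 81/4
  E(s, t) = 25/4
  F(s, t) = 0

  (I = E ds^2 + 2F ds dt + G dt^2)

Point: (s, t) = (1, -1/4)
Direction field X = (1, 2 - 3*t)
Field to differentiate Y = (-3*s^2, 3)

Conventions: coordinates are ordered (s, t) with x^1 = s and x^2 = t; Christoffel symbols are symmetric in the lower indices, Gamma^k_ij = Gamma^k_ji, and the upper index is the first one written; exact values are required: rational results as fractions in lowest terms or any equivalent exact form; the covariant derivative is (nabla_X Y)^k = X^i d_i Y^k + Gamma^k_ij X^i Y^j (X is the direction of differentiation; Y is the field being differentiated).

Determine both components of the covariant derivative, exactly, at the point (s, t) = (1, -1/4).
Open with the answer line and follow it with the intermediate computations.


Answer: (nabla_X Y)^s = -6, (nabla_X Y)^t = 0

E = 25/4, F = 0, G = 81/4 at the point
E_s = 0, E_t = 0, F_s = 0, F_t = 0, G_s = 0, G_t = 0
EG - F^2 = 2025/16;  g^inv = (16/2025) * [[81/4, 0], [0, 25/4]]
first-kind symbols [ij,l] = (1/2)(d_i g_jl + d_j g_il - d_l g_ij): [ss,s] = E_s/2 = 0, [ss,t] = F_s - E_t/2 = 0, [st,s] = E_t/2 = 0, [st,t] = G_s/2 = 0, [tt,s] = F_t - G_s/2 = 0, [tt,t] = G_t/2 = 0
Gamma^s_ij = (G*[ij,s] - F*[ij,t])/(EG - F^2), Gamma^t_ij = (E*[ij,t] - F*[ij,s])/(EG - F^2)
Gamma_sss = 0, Gamma_sst = 0, Gamma_stt = 0, Gamma_tss = 0, Gamma_tst = 0, Gamma_ttt = 0
X = (1, 11/4), Y = (-3, 3) at the point


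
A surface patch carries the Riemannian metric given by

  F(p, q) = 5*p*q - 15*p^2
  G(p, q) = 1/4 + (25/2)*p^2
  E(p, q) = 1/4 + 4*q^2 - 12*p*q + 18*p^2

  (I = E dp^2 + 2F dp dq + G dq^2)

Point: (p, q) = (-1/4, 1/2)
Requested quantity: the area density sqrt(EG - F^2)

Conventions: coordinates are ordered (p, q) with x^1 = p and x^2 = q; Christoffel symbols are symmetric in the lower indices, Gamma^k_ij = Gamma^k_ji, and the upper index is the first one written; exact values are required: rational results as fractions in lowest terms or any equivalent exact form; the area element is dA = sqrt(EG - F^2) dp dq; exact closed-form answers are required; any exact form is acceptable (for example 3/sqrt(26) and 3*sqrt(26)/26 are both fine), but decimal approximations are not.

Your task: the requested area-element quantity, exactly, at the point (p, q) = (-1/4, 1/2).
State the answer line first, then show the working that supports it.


Answer: sqrt(EG - F^2) = sqrt(398)/16

E = 31/8, F = -25/16, G = 33/32; EG - F^2 = 199/128


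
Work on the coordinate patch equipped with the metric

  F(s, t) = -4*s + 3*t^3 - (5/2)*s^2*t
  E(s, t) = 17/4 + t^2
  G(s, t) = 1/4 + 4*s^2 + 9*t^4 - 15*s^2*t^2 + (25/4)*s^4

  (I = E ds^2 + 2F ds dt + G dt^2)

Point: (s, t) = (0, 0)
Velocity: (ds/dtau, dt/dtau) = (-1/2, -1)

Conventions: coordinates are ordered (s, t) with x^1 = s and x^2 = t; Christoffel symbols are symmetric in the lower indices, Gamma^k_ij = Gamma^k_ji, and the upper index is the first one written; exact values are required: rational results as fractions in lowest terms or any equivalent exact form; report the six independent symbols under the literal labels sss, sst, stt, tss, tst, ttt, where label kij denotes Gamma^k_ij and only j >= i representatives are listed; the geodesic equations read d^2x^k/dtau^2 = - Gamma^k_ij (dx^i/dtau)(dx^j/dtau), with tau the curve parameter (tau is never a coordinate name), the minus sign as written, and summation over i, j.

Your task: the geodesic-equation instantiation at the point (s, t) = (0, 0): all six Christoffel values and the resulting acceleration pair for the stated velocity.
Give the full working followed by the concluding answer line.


E = 17/4, F = 0, G = 1/4 at the point
E_s = 0, E_t = 0, F_s = -4, F_t = 0, G_s = 0, G_t = 0
EG - F^2 = 17/16;  g^inv = (16/17) * [[1/4, 0], [0, 17/4]]
first-kind symbols [ij,l] = (1/2)(d_i g_jl + d_j g_il - d_l g_ij): [ss,s] = E_s/2 = 0, [ss,t] = F_s - E_t/2 = -4, [st,s] = E_t/2 = 0, [st,t] = G_s/2 = 0, [tt,s] = F_t - G_s/2 = 0, [tt,t] = G_t/2 = 0
Gamma^s_ij = (G*[ij,s] - F*[ij,t])/(EG - F^2), Gamma^t_ij = (E*[ij,t] - F*[ij,s])/(EG - F^2)
Gamma_sss = 0, Gamma_sst = 0, Gamma_stt = 0, Gamma_tss = -16, Gamma_tst = 0, Gamma_ttt = 0
d^2s/dtau^2 = -(Gamma_sss*(-1/2)^2 + 2*Gamma_sst*(-1/2)*(-1) + Gamma_stt*(-1)^2) = 0
d^2t/dtau^2 = -(Gamma_tss*(-1/2)^2 + 2*Gamma_tst*(-1/2)*(-1) + Gamma_ttt*(-1)^2) = 4

Answer: Gamma_sss = 0, Gamma_sst = 0, Gamma_stt = 0, Gamma_tss = -16, Gamma_tst = 0, Gamma_ttt = 0; accelerations (d^2s/dtau^2, d^2t/dtau^2) = (0, 4)


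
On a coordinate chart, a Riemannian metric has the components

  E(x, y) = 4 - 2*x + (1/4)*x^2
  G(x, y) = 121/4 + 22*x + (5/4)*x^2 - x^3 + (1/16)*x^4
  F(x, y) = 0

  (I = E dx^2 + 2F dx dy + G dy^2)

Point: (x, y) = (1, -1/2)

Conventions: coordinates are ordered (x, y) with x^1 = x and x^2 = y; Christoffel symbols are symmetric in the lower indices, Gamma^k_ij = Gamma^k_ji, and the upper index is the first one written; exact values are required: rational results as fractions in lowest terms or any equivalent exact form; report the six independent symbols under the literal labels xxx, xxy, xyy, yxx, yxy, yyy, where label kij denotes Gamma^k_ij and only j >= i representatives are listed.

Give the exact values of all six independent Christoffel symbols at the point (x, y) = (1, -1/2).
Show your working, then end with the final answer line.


E = 9/4, F = 0, G = 841/16 at the point
E_x = -3/2, E_y = 0, F_x = 0, F_y = 0, G_x = 87/4, G_y = 0
EG - F^2 = 7569/64;  g^inv = (64/7569) * [[841/16, 0], [0, 9/4]]
first-kind symbols [ij,l] = (1/2)(d_i g_jl + d_j g_il - d_l g_ij): [xx,x] = E_x/2 = -3/4, [xx,y] = F_x - E_y/2 = 0, [xy,x] = E_y/2 = 0, [xy,y] = G_x/2 = 87/8, [yy,x] = F_y - G_x/2 = -87/8, [yy,y] = G_y/2 = 0
Gamma^x_ij = (G*[ij,x] - F*[ij,y])/(EG - F^2), Gamma^y_ij = (E*[ij,y] - F*[ij,x])/(EG - F^2)

Answer: Gamma_xxx = -1/3, Gamma_xxy = 0, Gamma_xyy = -29/6, Gamma_yxx = 0, Gamma_yxy = 6/29, Gamma_yyy = 0
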